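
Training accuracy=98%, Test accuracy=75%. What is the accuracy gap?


Gap = train_accuracy - test_accuracy
= 98 - 75
= 23%
This large gap strongly indicates overfitting.

23


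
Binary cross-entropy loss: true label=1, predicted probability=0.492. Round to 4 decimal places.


For y=1: Loss = -log(p)
= -log(0.492)
= -(-0.7093)
= 0.7093

0.7093


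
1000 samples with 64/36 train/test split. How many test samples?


Train samples = 1000 * 64% = 640
Test samples = 1000 - 640
= 360

360


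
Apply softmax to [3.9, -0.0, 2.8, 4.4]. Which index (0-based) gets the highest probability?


Softmax is a monotonic transformation, so it preserves the argmax.
We need to find the index of the maximum logit.
Index 0: 3.9
Index 1: -0.0
Index 2: 2.8
Index 3: 4.4
Maximum logit = 4.4 at index 3

3


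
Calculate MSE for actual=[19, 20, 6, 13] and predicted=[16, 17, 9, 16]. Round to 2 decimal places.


Differences: [3, 3, -3, -3]
Squared errors: [9, 9, 9, 9]
Sum of squared errors = 36
MSE = 36 / 4 = 9.00

9.00


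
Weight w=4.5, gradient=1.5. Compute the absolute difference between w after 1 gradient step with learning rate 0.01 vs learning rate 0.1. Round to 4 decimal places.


With lr=0.01: w_new = 4.5 - 0.01 * 1.5 = 4.485
With lr=0.1: w_new = 4.5 - 0.1 * 1.5 = 4.35
Absolute difference = |4.485 - 4.35|
= 0.1350

0.1350


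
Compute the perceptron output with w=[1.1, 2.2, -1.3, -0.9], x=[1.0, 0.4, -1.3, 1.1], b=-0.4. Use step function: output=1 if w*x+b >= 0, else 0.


z = w . x + b
= 1.1*1.0 + 2.2*0.4 + -1.3*-1.3 + -0.9*1.1 + -0.4
= 1.1 + 0.88 + 1.69 + -0.99 + -0.4
= 2.68 + -0.4
= 2.28
Since z = 2.28 >= 0, output = 1

1


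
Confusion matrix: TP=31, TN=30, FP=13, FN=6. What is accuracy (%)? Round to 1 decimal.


Accuracy = (TP + TN) / (TP + TN + FP + FN) * 100
= (31 + 30) / (31 + 30 + 13 + 6)
= 61 / 80
= 0.7625
= 76.3%

76.3


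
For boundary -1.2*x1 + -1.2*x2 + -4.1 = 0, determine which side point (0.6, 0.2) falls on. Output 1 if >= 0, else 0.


Compute -1.2 * 0.6 + -1.2 * 0.2 + -4.1
= -0.72 + -0.24 + -4.1
= -5.06
Since -5.06 < 0, the point is on the negative side.

0


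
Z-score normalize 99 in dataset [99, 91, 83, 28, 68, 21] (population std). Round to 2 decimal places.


Mean = (99 + 91 + 83 + 28 + 68 + 21) / 6 = 65.0
Variance = sum((x_i - mean)^2) / n = 911.6667
Std = sqrt(911.6667) = 30.1938
Z = (x - mean) / std
= (99 - 65.0) / 30.1938
= 34.0 / 30.1938
= 1.13

1.13


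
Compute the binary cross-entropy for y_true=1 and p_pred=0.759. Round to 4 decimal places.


For y=1: Loss = -log(p)
= -log(0.759)
= -(-0.2758)
= 0.2758

0.2758


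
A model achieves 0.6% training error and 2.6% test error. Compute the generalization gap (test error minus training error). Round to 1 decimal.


Generalization gap = test_error - train_error
= 2.6 - 0.6
= 2.0%
A moderate gap.

2.0


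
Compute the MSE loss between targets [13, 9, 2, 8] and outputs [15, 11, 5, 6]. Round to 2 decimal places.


Differences: [-2, -2, -3, 2]
Squared errors: [4, 4, 9, 4]
Sum of squared errors = 21
MSE = 21 / 4 = 5.25

5.25


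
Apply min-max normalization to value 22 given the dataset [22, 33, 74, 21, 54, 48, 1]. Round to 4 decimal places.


Min = 1, Max = 74
Range = 74 - 1 = 73
Scaled = (x - min) / (max - min)
= (22 - 1) / 73
= 21 / 73
= 0.2877

0.2877


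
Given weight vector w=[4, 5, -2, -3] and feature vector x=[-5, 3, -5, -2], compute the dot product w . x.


Element-wise products:
4 * -5 = -20
5 * 3 = 15
-2 * -5 = 10
-3 * -2 = 6
Sum = -20 + 15 + 10 + 6
= 11

11


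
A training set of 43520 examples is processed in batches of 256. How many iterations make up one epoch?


Iterations per epoch = dataset_size / batch_size
= 43520 / 256
= 170

170


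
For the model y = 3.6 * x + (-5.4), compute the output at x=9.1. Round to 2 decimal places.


y = 3.6 * 9.1 + (-5.4)
= 32.76 + (-5.4)
= 27.36

27.36


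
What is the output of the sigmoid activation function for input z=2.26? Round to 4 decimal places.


sigmoid(z) = 1 / (1 + exp(-z))
exp(-(2.26)) = exp(-2.26) = 0.1043
1 + 0.1043 = 1.1043
1 / 1.1043 = 0.9055

0.9055


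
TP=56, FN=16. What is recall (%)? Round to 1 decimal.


Recall = TP / (TP + FN) * 100
= 56 / (56 + 16)
= 56 / 72
= 0.7778
= 77.8%

77.8


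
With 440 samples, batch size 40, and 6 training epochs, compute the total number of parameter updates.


Iterations per epoch = 440 / 40 = 11
Total updates = iterations_per_epoch * epochs
= 11 * 6
= 66

66


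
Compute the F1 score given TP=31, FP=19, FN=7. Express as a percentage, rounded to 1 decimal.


Precision = TP / (TP + FP) = 31 / 50 = 0.62
Recall = TP / (TP + FN) = 31 / 38 = 0.8158
F1 = 2 * P * R / (P + R)
= 2 * 0.62 * 0.8158 / (0.62 + 0.8158)
= 1.0116 / 1.4358
= 0.7045
As percentage: 70.5%

70.5


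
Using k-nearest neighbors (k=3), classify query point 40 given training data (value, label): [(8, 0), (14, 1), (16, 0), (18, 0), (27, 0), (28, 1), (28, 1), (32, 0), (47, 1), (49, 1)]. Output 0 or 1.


Distances from query 40:
Point 47 (class 1): distance = 7
Point 32 (class 0): distance = 8
Point 49 (class 1): distance = 9
K=3 nearest neighbors: classes = [1, 0, 1]
Votes for class 1: 2 / 3
Majority vote => class 1

1


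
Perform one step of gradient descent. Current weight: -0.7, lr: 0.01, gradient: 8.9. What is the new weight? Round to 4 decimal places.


w_new = w_old - lr * gradient
= -0.7 - 0.01 * 8.9
= -0.7 - (0.089)
= -0.7890

-0.7890


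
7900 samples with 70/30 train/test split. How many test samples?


Train samples = 7900 * 70% = 5530
Test samples = 7900 - 5530
= 2370

2370


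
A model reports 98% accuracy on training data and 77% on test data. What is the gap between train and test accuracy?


Gap = train_accuracy - test_accuracy
= 98 - 77
= 21%
This large gap strongly indicates overfitting.

21


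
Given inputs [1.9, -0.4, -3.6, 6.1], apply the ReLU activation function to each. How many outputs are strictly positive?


ReLU(x) = max(0, x) for each element:
ReLU(1.9) = 1.9
ReLU(-0.4) = 0
ReLU(-3.6) = 0
ReLU(6.1) = 6.1
Active neurons (>0): 2

2


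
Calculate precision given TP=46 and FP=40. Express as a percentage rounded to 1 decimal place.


Precision = TP / (TP + FP) * 100
= 46 / (46 + 40)
= 46 / 86
= 0.5349
= 53.5%

53.5


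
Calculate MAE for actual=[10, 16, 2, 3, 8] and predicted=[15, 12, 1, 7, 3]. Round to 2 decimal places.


Absolute errors: [5, 4, 1, 4, 5]
Sum of absolute errors = 19
MAE = 19 / 5 = 3.80

3.80


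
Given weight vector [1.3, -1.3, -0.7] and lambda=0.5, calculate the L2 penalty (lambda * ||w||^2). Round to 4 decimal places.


Squaring each weight:
1.3^2 = 1.69
(-1.3)^2 = 1.69
(-0.7)^2 = 0.49
Sum of squares = 3.87
Penalty = 0.5 * 3.87 = 1.9350

1.9350


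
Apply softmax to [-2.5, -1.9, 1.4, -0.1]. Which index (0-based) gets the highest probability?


Softmax is a monotonic transformation, so it preserves the argmax.
We need to find the index of the maximum logit.
Index 0: -2.5
Index 1: -1.9
Index 2: 1.4
Index 3: -0.1
Maximum logit = 1.4 at index 2

2


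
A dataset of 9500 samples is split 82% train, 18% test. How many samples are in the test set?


Train samples = 9500 * 82% = 7790
Test samples = 9500 - 7790
= 1710

1710


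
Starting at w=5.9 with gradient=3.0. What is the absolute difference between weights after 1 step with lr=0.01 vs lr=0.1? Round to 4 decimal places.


With lr=0.01: w_new = 5.9 - 0.01 * 3.0 = 5.87
With lr=0.1: w_new = 5.9 - 0.1 * 3.0 = 5.6
Absolute difference = |5.87 - 5.6|
= 0.2700

0.2700


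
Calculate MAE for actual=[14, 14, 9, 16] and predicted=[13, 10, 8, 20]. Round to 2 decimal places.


Absolute errors: [1, 4, 1, 4]
Sum of absolute errors = 10
MAE = 10 / 4 = 2.50

2.50


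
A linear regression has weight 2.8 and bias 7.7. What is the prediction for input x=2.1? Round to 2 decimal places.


y = 2.8 * 2.1 + (7.7)
= 5.88 + (7.7)
= 13.58

13.58


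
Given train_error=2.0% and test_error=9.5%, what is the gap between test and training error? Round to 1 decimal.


Generalization gap = test_error - train_error
= 9.5 - 2.0
= 7.5%
A moderate gap.

7.5


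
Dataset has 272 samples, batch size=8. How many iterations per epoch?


Iterations per epoch = dataset_size / batch_size
= 272 / 8
= 34

34


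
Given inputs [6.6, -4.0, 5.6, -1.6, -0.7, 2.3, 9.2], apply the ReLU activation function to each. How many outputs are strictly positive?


ReLU(x) = max(0, x) for each element:
ReLU(6.6) = 6.6
ReLU(-4.0) = 0
ReLU(5.6) = 5.6
ReLU(-1.6) = 0
ReLU(-0.7) = 0
ReLU(2.3) = 2.3
ReLU(9.2) = 9.2
Active neurons (>0): 4

4


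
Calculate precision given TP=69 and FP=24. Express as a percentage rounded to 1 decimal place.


Precision = TP / (TP + FP) * 100
= 69 / (69 + 24)
= 69 / 93
= 0.7419
= 74.2%

74.2


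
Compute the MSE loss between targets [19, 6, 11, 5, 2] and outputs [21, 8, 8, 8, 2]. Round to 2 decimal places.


Differences: [-2, -2, 3, -3, 0]
Squared errors: [4, 4, 9, 9, 0]
Sum of squared errors = 26
MSE = 26 / 5 = 5.20

5.20


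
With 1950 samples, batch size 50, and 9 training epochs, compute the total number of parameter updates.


Iterations per epoch = 1950 / 50 = 39
Total updates = iterations_per_epoch * epochs
= 39 * 9
= 351

351


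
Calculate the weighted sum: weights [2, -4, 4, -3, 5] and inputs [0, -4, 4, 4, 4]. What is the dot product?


Element-wise products:
2 * 0 = 0
-4 * -4 = 16
4 * 4 = 16
-3 * 4 = -12
5 * 4 = 20
Sum = 0 + 16 + 16 + -12 + 20
= 40

40


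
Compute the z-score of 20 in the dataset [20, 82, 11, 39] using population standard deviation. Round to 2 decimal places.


Mean = (20 + 82 + 11 + 39) / 4 = 38.0
Variance = sum((x_i - mean)^2) / n = 747.5
Std = sqrt(747.5) = 27.3404
Z = (x - mean) / std
= (20 - 38.0) / 27.3404
= -18.0 / 27.3404
= -0.66

-0.66


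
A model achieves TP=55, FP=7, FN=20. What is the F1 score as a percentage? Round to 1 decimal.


Precision = TP / (TP + FP) = 55 / 62 = 0.8871
Recall = TP / (TP + FN) = 55 / 75 = 0.7333
F1 = 2 * P * R / (P + R)
= 2 * 0.8871 * 0.7333 / (0.8871 + 0.7333)
= 1.3011 / 1.6204
= 0.8029
As percentage: 80.3%

80.3


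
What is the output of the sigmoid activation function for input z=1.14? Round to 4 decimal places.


sigmoid(z) = 1 / (1 + exp(-z))
exp(-(1.14)) = exp(-1.14) = 0.3198
1 + 0.3198 = 1.3198
1 / 1.3198 = 0.7577

0.7577


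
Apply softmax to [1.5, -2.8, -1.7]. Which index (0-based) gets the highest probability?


Softmax is a monotonic transformation, so it preserves the argmax.
We need to find the index of the maximum logit.
Index 0: 1.5
Index 1: -2.8
Index 2: -1.7
Maximum logit = 1.5 at index 0

0


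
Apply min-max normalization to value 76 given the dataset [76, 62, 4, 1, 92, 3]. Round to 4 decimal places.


Min = 1, Max = 92
Range = 92 - 1 = 91
Scaled = (x - min) / (max - min)
= (76 - 1) / 91
= 75 / 91
= 0.8242

0.8242


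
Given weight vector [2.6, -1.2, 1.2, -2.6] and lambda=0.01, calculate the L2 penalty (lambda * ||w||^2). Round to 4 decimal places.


Squaring each weight:
2.6^2 = 6.76
(-1.2)^2 = 1.44
1.2^2 = 1.44
(-2.6)^2 = 6.76
Sum of squares = 16.4
Penalty = 0.01 * 16.4 = 0.1640

0.1640


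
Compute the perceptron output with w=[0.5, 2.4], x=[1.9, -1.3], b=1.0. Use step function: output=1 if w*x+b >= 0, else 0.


z = w . x + b
= 0.5*1.9 + 2.4*-1.3 + 1.0
= 0.95 + -3.12 + 1.0
= -2.17 + 1.0
= -1.17
Since z = -1.17 < 0, output = 0

0


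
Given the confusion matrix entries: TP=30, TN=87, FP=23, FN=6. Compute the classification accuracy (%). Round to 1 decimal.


Accuracy = (TP + TN) / (TP + TN + FP + FN) * 100
= (30 + 87) / (30 + 87 + 23 + 6)
= 117 / 146
= 0.8014
= 80.1%

80.1


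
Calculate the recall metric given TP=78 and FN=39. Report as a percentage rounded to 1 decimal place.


Recall = TP / (TP + FN) * 100
= 78 / (78 + 39)
= 78 / 117
= 0.6667
= 66.7%

66.7


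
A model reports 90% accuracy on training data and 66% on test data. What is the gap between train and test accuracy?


Gap = train_accuracy - test_accuracy
= 90 - 66
= 24%
This large gap strongly indicates overfitting.

24


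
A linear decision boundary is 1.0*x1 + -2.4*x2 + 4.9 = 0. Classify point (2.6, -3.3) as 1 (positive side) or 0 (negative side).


Compute 1.0 * 2.6 + -2.4 * -3.3 + 4.9
= 2.6 + 7.92 + 4.9
= 15.42
Since 15.42 >= 0, the point is on the positive side.

1


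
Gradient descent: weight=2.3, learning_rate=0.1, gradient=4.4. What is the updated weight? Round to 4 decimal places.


w_new = w_old - lr * gradient
= 2.3 - 0.1 * 4.4
= 2.3 - (0.44)
= 1.8600

1.8600


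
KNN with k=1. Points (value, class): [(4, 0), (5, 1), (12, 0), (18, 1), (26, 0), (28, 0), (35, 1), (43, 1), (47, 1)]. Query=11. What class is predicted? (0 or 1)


Distances from query 11:
Point 12 (class 0): distance = 1
K=1 nearest neighbors: classes = [0]
Votes for class 1: 0 / 1
Majority vote => class 0

0


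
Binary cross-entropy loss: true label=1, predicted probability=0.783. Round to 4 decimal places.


For y=1: Loss = -log(p)
= -log(0.783)
= -(-0.2446)
= 0.2446

0.2446


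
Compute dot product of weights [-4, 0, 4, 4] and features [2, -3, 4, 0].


Element-wise products:
-4 * 2 = -8
0 * -3 = 0
4 * 4 = 16
4 * 0 = 0
Sum = -8 + 0 + 16 + 0
= 8

8


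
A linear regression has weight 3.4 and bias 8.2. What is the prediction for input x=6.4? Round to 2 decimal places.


y = 3.4 * 6.4 + (8.2)
= 21.76 + (8.2)
= 29.96

29.96


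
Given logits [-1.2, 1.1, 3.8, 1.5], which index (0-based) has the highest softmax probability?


Softmax is a monotonic transformation, so it preserves the argmax.
We need to find the index of the maximum logit.
Index 0: -1.2
Index 1: 1.1
Index 2: 3.8
Index 3: 1.5
Maximum logit = 3.8 at index 2

2


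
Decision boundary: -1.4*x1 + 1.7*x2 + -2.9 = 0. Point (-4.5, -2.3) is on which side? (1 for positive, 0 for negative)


Compute -1.4 * -4.5 + 1.7 * -2.3 + -2.9
= 6.3 + -3.91 + -2.9
= -0.51
Since -0.51 < 0, the point is on the negative side.

0


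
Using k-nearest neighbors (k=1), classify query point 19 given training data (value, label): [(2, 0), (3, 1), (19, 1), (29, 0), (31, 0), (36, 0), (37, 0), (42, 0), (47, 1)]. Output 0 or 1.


Distances from query 19:
Point 19 (class 1): distance = 0
K=1 nearest neighbors: classes = [1]
Votes for class 1: 1 / 1
Majority vote => class 1

1


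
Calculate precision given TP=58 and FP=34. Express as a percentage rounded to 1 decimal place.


Precision = TP / (TP + FP) * 100
= 58 / (58 + 34)
= 58 / 92
= 0.6304
= 63.0%

63.0


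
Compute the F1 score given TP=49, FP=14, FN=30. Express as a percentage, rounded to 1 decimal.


Precision = TP / (TP + FP) = 49 / 63 = 0.7778
Recall = TP / (TP + FN) = 49 / 79 = 0.6203
F1 = 2 * P * R / (P + R)
= 2 * 0.7778 * 0.6203 / (0.7778 + 0.6203)
= 0.9648 / 1.398
= 0.6901
As percentage: 69.0%

69.0


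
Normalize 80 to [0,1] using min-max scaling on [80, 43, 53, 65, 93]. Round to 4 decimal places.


Min = 43, Max = 93
Range = 93 - 43 = 50
Scaled = (x - min) / (max - min)
= (80 - 43) / 50
= 37 / 50
= 0.7400

0.7400


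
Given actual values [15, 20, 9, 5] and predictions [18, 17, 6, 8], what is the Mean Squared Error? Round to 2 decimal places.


Differences: [-3, 3, 3, -3]
Squared errors: [9, 9, 9, 9]
Sum of squared errors = 36
MSE = 36 / 4 = 9.00

9.00


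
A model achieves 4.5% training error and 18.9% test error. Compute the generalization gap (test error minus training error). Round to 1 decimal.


Generalization gap = test_error - train_error
= 18.9 - 4.5
= 14.4%
A large gap suggests overfitting.

14.4


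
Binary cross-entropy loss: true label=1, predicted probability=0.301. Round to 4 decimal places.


For y=1: Loss = -log(p)
= -log(0.301)
= -(-1.2006)
= 1.2006

1.2006


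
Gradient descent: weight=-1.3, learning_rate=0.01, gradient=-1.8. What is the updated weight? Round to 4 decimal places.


w_new = w_old - lr * gradient
= -1.3 - 0.01 * -1.8
= -1.3 - (-0.018)
= -1.2820

-1.2820


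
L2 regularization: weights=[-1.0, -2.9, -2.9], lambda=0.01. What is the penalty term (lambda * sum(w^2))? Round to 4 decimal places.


Squaring each weight:
(-1.0)^2 = 1.0
(-2.9)^2 = 8.41
(-2.9)^2 = 8.41
Sum of squares = 17.82
Penalty = 0.01 * 17.82 = 0.1782

0.1782


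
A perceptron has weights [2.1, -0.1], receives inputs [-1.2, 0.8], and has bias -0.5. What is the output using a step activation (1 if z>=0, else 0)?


z = w . x + b
= 2.1*-1.2 + -0.1*0.8 + -0.5
= -2.52 + -0.08 + -0.5
= -2.6 + -0.5
= -3.1
Since z = -3.1 < 0, output = 0

0


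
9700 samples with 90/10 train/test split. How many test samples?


Train samples = 9700 * 90% = 8730
Test samples = 9700 - 8730
= 970

970


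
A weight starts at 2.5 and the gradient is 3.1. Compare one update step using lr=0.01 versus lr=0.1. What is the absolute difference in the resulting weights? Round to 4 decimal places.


With lr=0.01: w_new = 2.5 - 0.01 * 3.1 = 2.469
With lr=0.1: w_new = 2.5 - 0.1 * 3.1 = 2.19
Absolute difference = |2.469 - 2.19|
= 0.2790

0.2790


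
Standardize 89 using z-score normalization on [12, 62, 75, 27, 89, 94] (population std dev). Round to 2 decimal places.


Mean = (12 + 62 + 75 + 27 + 89 + 94) / 6 = 59.8333
Variance = sum((x_i - mean)^2) / n = 936.4722
Std = sqrt(936.4722) = 30.6018
Z = (x - mean) / std
= (89 - 59.8333) / 30.6018
= 29.1667 / 30.6018
= 0.95

0.95


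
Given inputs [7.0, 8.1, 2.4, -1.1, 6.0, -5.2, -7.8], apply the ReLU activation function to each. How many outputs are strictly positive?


ReLU(x) = max(0, x) for each element:
ReLU(7.0) = 7.0
ReLU(8.1) = 8.1
ReLU(2.4) = 2.4
ReLU(-1.1) = 0
ReLU(6.0) = 6.0
ReLU(-5.2) = 0
ReLU(-7.8) = 0
Active neurons (>0): 4

4


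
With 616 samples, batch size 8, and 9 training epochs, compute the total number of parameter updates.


Iterations per epoch = 616 / 8 = 77
Total updates = iterations_per_epoch * epochs
= 77 * 9
= 693

693


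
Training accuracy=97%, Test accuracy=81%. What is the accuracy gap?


Gap = train_accuracy - test_accuracy
= 97 - 81
= 16%
This gap suggests the model is overfitting.

16


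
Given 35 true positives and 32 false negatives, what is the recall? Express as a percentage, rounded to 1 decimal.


Recall = TP / (TP + FN) * 100
= 35 / (35 + 32)
= 35 / 67
= 0.5224
= 52.2%

52.2


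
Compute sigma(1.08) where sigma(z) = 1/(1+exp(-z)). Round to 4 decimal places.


sigmoid(z) = 1 / (1 + exp(-z))
exp(-(1.08)) = exp(-1.08) = 0.3396
1 + 0.3396 = 1.3396
1 / 1.3396 = 0.7465

0.7465


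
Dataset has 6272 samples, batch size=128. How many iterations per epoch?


Iterations per epoch = dataset_size / batch_size
= 6272 / 128
= 49

49


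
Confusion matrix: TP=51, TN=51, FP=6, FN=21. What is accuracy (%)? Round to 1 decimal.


Accuracy = (TP + TN) / (TP + TN + FP + FN) * 100
= (51 + 51) / (51 + 51 + 6 + 21)
= 102 / 129
= 0.7907
= 79.1%

79.1


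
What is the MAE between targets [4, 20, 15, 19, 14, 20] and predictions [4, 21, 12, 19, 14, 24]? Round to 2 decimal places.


Absolute errors: [0, 1, 3, 0, 0, 4]
Sum of absolute errors = 8
MAE = 8 / 6 = 1.33

1.33


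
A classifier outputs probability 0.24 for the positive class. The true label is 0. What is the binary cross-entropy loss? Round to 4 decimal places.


For y=0: Loss = -log(1-p)
= -log(1 - 0.24)
= -log(0.76)
= -(-0.2744)
= 0.2744

0.2744


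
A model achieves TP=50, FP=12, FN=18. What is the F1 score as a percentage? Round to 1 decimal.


Precision = TP / (TP + FP) = 50 / 62 = 0.8065
Recall = TP / (TP + FN) = 50 / 68 = 0.7353
F1 = 2 * P * R / (P + R)
= 2 * 0.8065 * 0.7353 / (0.8065 + 0.7353)
= 1.186 / 1.5417
= 0.7692
As percentage: 76.9%

76.9


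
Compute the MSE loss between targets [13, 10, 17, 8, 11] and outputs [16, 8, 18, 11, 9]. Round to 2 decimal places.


Differences: [-3, 2, -1, -3, 2]
Squared errors: [9, 4, 1, 9, 4]
Sum of squared errors = 27
MSE = 27 / 5 = 5.40

5.40


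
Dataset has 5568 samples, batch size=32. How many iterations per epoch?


Iterations per epoch = dataset_size / batch_size
= 5568 / 32
= 174

174


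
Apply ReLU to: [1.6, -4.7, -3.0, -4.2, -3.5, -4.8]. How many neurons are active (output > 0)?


ReLU(x) = max(0, x) for each element:
ReLU(1.6) = 1.6
ReLU(-4.7) = 0
ReLU(-3.0) = 0
ReLU(-4.2) = 0
ReLU(-3.5) = 0
ReLU(-4.8) = 0
Active neurons (>0): 1

1


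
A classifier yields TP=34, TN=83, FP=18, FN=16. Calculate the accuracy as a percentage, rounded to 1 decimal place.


Accuracy = (TP + TN) / (TP + TN + FP + FN) * 100
= (34 + 83) / (34 + 83 + 18 + 16)
= 117 / 151
= 0.7748
= 77.5%

77.5


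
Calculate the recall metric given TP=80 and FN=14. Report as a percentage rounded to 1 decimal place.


Recall = TP / (TP + FN) * 100
= 80 / (80 + 14)
= 80 / 94
= 0.8511
= 85.1%

85.1


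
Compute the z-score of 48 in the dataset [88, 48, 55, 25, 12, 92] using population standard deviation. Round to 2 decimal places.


Mean = (88 + 48 + 55 + 25 + 12 + 92) / 6 = 53.3333
Variance = sum((x_i - mean)^2) / n = 873.2222
Std = sqrt(873.2222) = 29.5503
Z = (x - mean) / std
= (48 - 53.3333) / 29.5503
= -5.3333 / 29.5503
= -0.18

-0.18


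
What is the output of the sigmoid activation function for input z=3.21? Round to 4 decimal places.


sigmoid(z) = 1 / (1 + exp(-z))
exp(-(3.21)) = exp(-3.21) = 0.0404
1 + 0.0404 = 1.0404
1 / 1.0404 = 0.9612

0.9612


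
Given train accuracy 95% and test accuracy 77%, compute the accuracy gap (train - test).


Gap = train_accuracy - test_accuracy
= 95 - 77
= 18%
This gap suggests the model is overfitting.

18


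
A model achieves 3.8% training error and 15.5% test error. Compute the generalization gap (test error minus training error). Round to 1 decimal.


Generalization gap = test_error - train_error
= 15.5 - 3.8
= 11.7%
A large gap suggests overfitting.

11.7


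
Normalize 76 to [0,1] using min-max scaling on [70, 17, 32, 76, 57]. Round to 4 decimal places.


Min = 17, Max = 76
Range = 76 - 17 = 59
Scaled = (x - min) / (max - min)
= (76 - 17) / 59
= 59 / 59
= 1.0000

1.0000


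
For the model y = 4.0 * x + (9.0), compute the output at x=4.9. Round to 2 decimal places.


y = 4.0 * 4.9 + (9.0)
= 19.6 + (9.0)
= 28.60

28.60


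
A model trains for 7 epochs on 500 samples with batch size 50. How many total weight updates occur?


Iterations per epoch = 500 / 50 = 10
Total updates = iterations_per_epoch * epochs
= 10 * 7
= 70

70


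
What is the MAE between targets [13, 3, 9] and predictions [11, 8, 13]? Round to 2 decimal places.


Absolute errors: [2, 5, 4]
Sum of absolute errors = 11
MAE = 11 / 3 = 3.67

3.67


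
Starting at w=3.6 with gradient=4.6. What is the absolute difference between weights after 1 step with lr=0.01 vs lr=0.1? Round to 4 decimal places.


With lr=0.01: w_new = 3.6 - 0.01 * 4.6 = 3.554
With lr=0.1: w_new = 3.6 - 0.1 * 4.6 = 3.14
Absolute difference = |3.554 - 3.14|
= 0.4140

0.4140


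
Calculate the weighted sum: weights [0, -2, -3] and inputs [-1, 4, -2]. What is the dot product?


Element-wise products:
0 * -1 = 0
-2 * 4 = -8
-3 * -2 = 6
Sum = 0 + -8 + 6
= -2

-2


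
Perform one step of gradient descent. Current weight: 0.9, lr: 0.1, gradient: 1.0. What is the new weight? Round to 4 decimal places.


w_new = w_old - lr * gradient
= 0.9 - 0.1 * 1.0
= 0.9 - (0.1)
= 0.8000

0.8000


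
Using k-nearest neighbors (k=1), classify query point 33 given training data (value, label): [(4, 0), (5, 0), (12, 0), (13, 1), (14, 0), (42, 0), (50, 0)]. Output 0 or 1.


Distances from query 33:
Point 42 (class 0): distance = 9
K=1 nearest neighbors: classes = [0]
Votes for class 1: 0 / 1
Majority vote => class 0

0


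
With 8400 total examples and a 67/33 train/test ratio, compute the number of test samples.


Train samples = 8400 * 67% = 5628
Test samples = 8400 - 5628
= 2772

2772


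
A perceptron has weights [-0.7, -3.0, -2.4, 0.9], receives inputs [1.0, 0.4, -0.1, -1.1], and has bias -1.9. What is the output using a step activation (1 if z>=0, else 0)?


z = w . x + b
= -0.7*1.0 + -3.0*0.4 + -2.4*-0.1 + 0.9*-1.1 + -1.9
= -0.7 + -1.2 + 0.24 + -0.99 + -1.9
= -2.65 + -1.9
= -4.55
Since z = -4.55 < 0, output = 0

0


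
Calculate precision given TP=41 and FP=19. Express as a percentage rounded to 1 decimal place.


Precision = TP / (TP + FP) * 100
= 41 / (41 + 19)
= 41 / 60
= 0.6833
= 68.3%

68.3


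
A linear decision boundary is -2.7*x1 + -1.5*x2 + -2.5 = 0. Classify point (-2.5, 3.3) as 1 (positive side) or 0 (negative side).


Compute -2.7 * -2.5 + -1.5 * 3.3 + -2.5
= 6.75 + -4.95 + -2.5
= -0.7
Since -0.7 < 0, the point is on the negative side.

0


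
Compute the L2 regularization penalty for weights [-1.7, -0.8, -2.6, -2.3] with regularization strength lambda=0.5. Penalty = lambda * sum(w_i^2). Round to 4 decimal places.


Squaring each weight:
(-1.7)^2 = 2.89
(-0.8)^2 = 0.64
(-2.6)^2 = 6.76
(-2.3)^2 = 5.29
Sum of squares = 15.58
Penalty = 0.5 * 15.58 = 7.7900

7.7900


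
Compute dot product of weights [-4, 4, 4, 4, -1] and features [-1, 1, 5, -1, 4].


Element-wise products:
-4 * -1 = 4
4 * 1 = 4
4 * 5 = 20
4 * -1 = -4
-1 * 4 = -4
Sum = 4 + 4 + 20 + -4 + -4
= 20

20


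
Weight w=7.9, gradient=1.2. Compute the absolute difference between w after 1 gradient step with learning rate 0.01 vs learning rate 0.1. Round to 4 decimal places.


With lr=0.01: w_new = 7.9 - 0.01 * 1.2 = 7.888
With lr=0.1: w_new = 7.9 - 0.1 * 1.2 = 7.78
Absolute difference = |7.888 - 7.78|
= 0.1080

0.1080


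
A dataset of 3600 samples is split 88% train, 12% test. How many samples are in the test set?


Train samples = 3600 * 88% = 3168
Test samples = 3600 - 3168
= 432

432


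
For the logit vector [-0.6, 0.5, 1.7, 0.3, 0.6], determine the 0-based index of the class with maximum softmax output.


Softmax is a monotonic transformation, so it preserves the argmax.
We need to find the index of the maximum logit.
Index 0: -0.6
Index 1: 0.5
Index 2: 1.7
Index 3: 0.3
Index 4: 0.6
Maximum logit = 1.7 at index 2

2


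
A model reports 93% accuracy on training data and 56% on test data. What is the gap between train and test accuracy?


Gap = train_accuracy - test_accuracy
= 93 - 56
= 37%
This large gap strongly indicates overfitting.

37


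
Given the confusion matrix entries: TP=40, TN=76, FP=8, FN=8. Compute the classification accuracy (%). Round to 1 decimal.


Accuracy = (TP + TN) / (TP + TN + FP + FN) * 100
= (40 + 76) / (40 + 76 + 8 + 8)
= 116 / 132
= 0.8788
= 87.9%

87.9


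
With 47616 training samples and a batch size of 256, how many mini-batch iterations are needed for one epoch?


Iterations per epoch = dataset_size / batch_size
= 47616 / 256
= 186

186


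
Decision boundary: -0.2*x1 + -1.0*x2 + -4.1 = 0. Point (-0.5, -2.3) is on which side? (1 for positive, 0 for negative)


Compute -0.2 * -0.5 + -1.0 * -2.3 + -4.1
= 0.1 + 2.3 + -4.1
= -1.7
Since -1.7 < 0, the point is on the negative side.

0


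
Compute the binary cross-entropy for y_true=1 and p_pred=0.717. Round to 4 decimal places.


For y=1: Loss = -log(p)
= -log(0.717)
= -(-0.3327)
= 0.3327

0.3327


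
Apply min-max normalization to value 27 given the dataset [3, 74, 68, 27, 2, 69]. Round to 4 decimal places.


Min = 2, Max = 74
Range = 74 - 2 = 72
Scaled = (x - min) / (max - min)
= (27 - 2) / 72
= 25 / 72
= 0.3472

0.3472


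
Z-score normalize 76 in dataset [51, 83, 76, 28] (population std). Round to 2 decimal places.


Mean = (51 + 83 + 76 + 28) / 4 = 59.5
Variance = sum((x_i - mean)^2) / n = 472.25
Std = sqrt(472.25) = 21.7313
Z = (x - mean) / std
= (76 - 59.5) / 21.7313
= 16.5 / 21.7313
= 0.76

0.76


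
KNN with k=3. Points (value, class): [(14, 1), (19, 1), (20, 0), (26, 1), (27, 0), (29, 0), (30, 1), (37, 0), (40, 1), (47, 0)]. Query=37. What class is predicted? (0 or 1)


Distances from query 37:
Point 37 (class 0): distance = 0
Point 40 (class 1): distance = 3
Point 30 (class 1): distance = 7
K=3 nearest neighbors: classes = [0, 1, 1]
Votes for class 1: 2 / 3
Majority vote => class 1

1


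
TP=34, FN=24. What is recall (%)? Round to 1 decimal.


Recall = TP / (TP + FN) * 100
= 34 / (34 + 24)
= 34 / 58
= 0.5862
= 58.6%

58.6


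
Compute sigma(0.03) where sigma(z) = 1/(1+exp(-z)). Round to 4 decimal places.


sigmoid(z) = 1 / (1 + exp(-z))
exp(-(0.03)) = exp(-0.03) = 0.9704
1 + 0.9704 = 1.9704
1 / 1.9704 = 0.5075

0.5075


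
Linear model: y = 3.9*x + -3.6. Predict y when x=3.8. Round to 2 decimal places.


y = 3.9 * 3.8 + (-3.6)
= 14.82 + (-3.6)
= 11.22

11.22


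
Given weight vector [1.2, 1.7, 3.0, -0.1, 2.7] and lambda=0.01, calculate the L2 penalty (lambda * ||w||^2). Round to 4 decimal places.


Squaring each weight:
1.2^2 = 1.44
1.7^2 = 2.89
3.0^2 = 9.0
(-0.1)^2 = 0.01
2.7^2 = 7.29
Sum of squares = 20.63
Penalty = 0.01 * 20.63 = 0.2063

0.2063


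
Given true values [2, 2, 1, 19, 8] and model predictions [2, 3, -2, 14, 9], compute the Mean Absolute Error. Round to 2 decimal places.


Absolute errors: [0, 1, 3, 5, 1]
Sum of absolute errors = 10
MAE = 10 / 5 = 2.00

2.00


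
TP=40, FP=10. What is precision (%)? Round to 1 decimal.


Precision = TP / (TP + FP) * 100
= 40 / (40 + 10)
= 40 / 50
= 0.8
= 80.0%

80.0


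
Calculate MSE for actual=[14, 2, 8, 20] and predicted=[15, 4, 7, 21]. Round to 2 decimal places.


Differences: [-1, -2, 1, -1]
Squared errors: [1, 4, 1, 1]
Sum of squared errors = 7
MSE = 7 / 4 = 1.75

1.75


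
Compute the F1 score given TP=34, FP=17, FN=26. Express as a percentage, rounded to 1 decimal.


Precision = TP / (TP + FP) = 34 / 51 = 0.6667
Recall = TP / (TP + FN) = 34 / 60 = 0.5667
F1 = 2 * P * R / (P + R)
= 2 * 0.6667 * 0.5667 / (0.6667 + 0.5667)
= 0.7556 / 1.2333
= 0.6126
As percentage: 61.3%

61.3


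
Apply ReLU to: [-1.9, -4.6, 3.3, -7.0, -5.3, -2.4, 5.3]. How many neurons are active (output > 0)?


ReLU(x) = max(0, x) for each element:
ReLU(-1.9) = 0
ReLU(-4.6) = 0
ReLU(3.3) = 3.3
ReLU(-7.0) = 0
ReLU(-5.3) = 0
ReLU(-2.4) = 0
ReLU(5.3) = 5.3
Active neurons (>0): 2

2


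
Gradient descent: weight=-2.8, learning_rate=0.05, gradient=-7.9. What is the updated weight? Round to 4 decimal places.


w_new = w_old - lr * gradient
= -2.8 - 0.05 * -7.9
= -2.8 - (-0.395)
= -2.4050

-2.4050


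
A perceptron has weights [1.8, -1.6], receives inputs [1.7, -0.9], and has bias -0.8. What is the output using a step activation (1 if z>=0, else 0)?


z = w . x + b
= 1.8*1.7 + -1.6*-0.9 + -0.8
= 3.06 + 1.44 + -0.8
= 4.5 + -0.8
= 3.7
Since z = 3.7 >= 0, output = 1

1


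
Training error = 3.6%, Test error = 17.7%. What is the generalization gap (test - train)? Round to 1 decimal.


Generalization gap = test_error - train_error
= 17.7 - 3.6
= 14.1%
A large gap suggests overfitting.

14.1


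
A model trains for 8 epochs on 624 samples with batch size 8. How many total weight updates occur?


Iterations per epoch = 624 / 8 = 78
Total updates = iterations_per_epoch * epochs
= 78 * 8
= 624

624


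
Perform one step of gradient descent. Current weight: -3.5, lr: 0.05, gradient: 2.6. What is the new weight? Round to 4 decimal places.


w_new = w_old - lr * gradient
= -3.5 - 0.05 * 2.6
= -3.5 - (0.13)
= -3.6300

-3.6300


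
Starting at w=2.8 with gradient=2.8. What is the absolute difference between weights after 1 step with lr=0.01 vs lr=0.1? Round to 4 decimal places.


With lr=0.01: w_new = 2.8 - 0.01 * 2.8 = 2.772
With lr=0.1: w_new = 2.8 - 0.1 * 2.8 = 2.52
Absolute difference = |2.772 - 2.52|
= 0.2520

0.2520


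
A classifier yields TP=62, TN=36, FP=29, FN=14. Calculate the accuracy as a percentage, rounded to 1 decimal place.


Accuracy = (TP + TN) / (TP + TN + FP + FN) * 100
= (62 + 36) / (62 + 36 + 29 + 14)
= 98 / 141
= 0.695
= 69.5%

69.5


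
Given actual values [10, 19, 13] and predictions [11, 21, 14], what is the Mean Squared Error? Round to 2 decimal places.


Differences: [-1, -2, -1]
Squared errors: [1, 4, 1]
Sum of squared errors = 6
MSE = 6 / 3 = 2.00

2.00


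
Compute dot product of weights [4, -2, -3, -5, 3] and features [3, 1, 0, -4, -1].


Element-wise products:
4 * 3 = 12
-2 * 1 = -2
-3 * 0 = 0
-5 * -4 = 20
3 * -1 = -3
Sum = 12 + -2 + 0 + 20 + -3
= 27

27


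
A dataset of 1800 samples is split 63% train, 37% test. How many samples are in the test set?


Train samples = 1800 * 63% = 1134
Test samples = 1800 - 1134
= 666

666


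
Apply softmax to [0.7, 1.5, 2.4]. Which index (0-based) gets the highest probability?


Softmax is a monotonic transformation, so it preserves the argmax.
We need to find the index of the maximum logit.
Index 0: 0.7
Index 1: 1.5
Index 2: 2.4
Maximum logit = 2.4 at index 2

2


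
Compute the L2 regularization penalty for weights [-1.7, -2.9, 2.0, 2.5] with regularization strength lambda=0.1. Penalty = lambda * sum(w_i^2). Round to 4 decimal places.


Squaring each weight:
(-1.7)^2 = 2.89
(-2.9)^2 = 8.41
2.0^2 = 4.0
2.5^2 = 6.25
Sum of squares = 21.55
Penalty = 0.1 * 21.55 = 2.1550

2.1550


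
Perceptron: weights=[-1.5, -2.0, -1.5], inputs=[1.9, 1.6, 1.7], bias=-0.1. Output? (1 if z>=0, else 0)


z = w . x + b
= -1.5*1.9 + -2.0*1.6 + -1.5*1.7 + -0.1
= -2.85 + -3.2 + -2.55 + -0.1
= -8.6 + -0.1
= -8.7
Since z = -8.7 < 0, output = 0

0


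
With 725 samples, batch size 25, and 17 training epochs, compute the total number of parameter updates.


Iterations per epoch = 725 / 25 = 29
Total updates = iterations_per_epoch * epochs
= 29 * 17
= 493

493


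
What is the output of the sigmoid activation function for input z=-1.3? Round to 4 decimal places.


sigmoid(z) = 1 / (1 + exp(-z))
exp(-(-1.3)) = exp(1.3) = 3.6693
1 + 3.6693 = 4.6693
1 / 4.6693 = 0.2142

0.2142


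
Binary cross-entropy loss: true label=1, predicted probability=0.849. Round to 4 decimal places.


For y=1: Loss = -log(p)
= -log(0.849)
= -(-0.1637)
= 0.1637

0.1637


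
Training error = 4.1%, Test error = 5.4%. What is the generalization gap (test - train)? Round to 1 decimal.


Generalization gap = test_error - train_error
= 5.4 - 4.1
= 1.3%
A small gap suggests good generalization.

1.3


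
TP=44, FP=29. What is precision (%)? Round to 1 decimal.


Precision = TP / (TP + FP) * 100
= 44 / (44 + 29)
= 44 / 73
= 0.6027
= 60.3%

60.3


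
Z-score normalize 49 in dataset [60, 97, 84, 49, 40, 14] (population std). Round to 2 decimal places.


Mean = (60 + 97 + 84 + 49 + 40 + 14) / 6 = 57.3333
Variance = sum((x_i - mean)^2) / n = 756.5556
Std = sqrt(756.5556) = 27.5056
Z = (x - mean) / std
= (49 - 57.3333) / 27.5056
= -8.3333 / 27.5056
= -0.30

-0.30


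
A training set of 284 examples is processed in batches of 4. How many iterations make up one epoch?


Iterations per epoch = dataset_size / batch_size
= 284 / 4
= 71

71


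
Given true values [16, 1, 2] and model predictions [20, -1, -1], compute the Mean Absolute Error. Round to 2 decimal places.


Absolute errors: [4, 2, 3]
Sum of absolute errors = 9
MAE = 9 / 3 = 3.00

3.00


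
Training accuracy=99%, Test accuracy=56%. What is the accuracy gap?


Gap = train_accuracy - test_accuracy
= 99 - 56
= 43%
This large gap strongly indicates overfitting.

43


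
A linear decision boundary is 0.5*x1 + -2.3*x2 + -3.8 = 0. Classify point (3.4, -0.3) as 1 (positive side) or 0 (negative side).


Compute 0.5 * 3.4 + -2.3 * -0.3 + -3.8
= 1.7 + 0.69 + -3.8
= -1.41
Since -1.41 < 0, the point is on the negative side.

0


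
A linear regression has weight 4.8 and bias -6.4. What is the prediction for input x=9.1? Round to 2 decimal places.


y = 4.8 * 9.1 + (-6.4)
= 43.68 + (-6.4)
= 37.28

37.28


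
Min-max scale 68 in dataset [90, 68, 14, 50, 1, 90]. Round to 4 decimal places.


Min = 1, Max = 90
Range = 90 - 1 = 89
Scaled = (x - min) / (max - min)
= (68 - 1) / 89
= 67 / 89
= 0.7528

0.7528


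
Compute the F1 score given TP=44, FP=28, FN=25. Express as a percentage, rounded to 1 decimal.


Precision = TP / (TP + FP) = 44 / 72 = 0.6111
Recall = TP / (TP + FN) = 44 / 69 = 0.6377
F1 = 2 * P * R / (P + R)
= 2 * 0.6111 * 0.6377 / (0.6111 + 0.6377)
= 0.7794 / 1.2488
= 0.6241
As percentage: 62.4%

62.4


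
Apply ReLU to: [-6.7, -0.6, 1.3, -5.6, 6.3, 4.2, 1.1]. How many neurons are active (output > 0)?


ReLU(x) = max(0, x) for each element:
ReLU(-6.7) = 0
ReLU(-0.6) = 0
ReLU(1.3) = 1.3
ReLU(-5.6) = 0
ReLU(6.3) = 6.3
ReLU(4.2) = 4.2
ReLU(1.1) = 1.1
Active neurons (>0): 4

4


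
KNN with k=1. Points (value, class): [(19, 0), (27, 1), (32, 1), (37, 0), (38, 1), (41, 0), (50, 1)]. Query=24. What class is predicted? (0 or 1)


Distances from query 24:
Point 27 (class 1): distance = 3
K=1 nearest neighbors: classes = [1]
Votes for class 1: 1 / 1
Majority vote => class 1

1


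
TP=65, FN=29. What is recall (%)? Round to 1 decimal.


Recall = TP / (TP + FN) * 100
= 65 / (65 + 29)
= 65 / 94
= 0.6915
= 69.1%

69.1


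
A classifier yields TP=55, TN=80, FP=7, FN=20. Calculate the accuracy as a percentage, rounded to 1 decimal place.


Accuracy = (TP + TN) / (TP + TN + FP + FN) * 100
= (55 + 80) / (55 + 80 + 7 + 20)
= 135 / 162
= 0.8333
= 83.3%

83.3


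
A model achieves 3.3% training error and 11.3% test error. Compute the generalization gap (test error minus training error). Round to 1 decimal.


Generalization gap = test_error - train_error
= 11.3 - 3.3
= 8.0%
A moderate gap.

8.0


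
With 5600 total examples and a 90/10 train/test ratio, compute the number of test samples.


Train samples = 5600 * 90% = 5040
Test samples = 5600 - 5040
= 560

560


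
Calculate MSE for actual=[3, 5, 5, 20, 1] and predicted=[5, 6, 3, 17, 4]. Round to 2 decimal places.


Differences: [-2, -1, 2, 3, -3]
Squared errors: [4, 1, 4, 9, 9]
Sum of squared errors = 27
MSE = 27 / 5 = 5.40

5.40


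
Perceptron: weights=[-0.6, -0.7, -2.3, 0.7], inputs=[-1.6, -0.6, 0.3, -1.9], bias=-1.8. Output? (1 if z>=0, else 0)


z = w . x + b
= -0.6*-1.6 + -0.7*-0.6 + -2.3*0.3 + 0.7*-1.9 + -1.8
= 0.96 + 0.42 + -0.69 + -1.33 + -1.8
= -0.64 + -1.8
= -2.44
Since z = -2.44 < 0, output = 0

0


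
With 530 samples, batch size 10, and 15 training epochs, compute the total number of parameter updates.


Iterations per epoch = 530 / 10 = 53
Total updates = iterations_per_epoch * epochs
= 53 * 15
= 795

795


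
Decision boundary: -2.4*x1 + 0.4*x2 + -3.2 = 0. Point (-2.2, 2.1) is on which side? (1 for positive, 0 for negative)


Compute -2.4 * -2.2 + 0.4 * 2.1 + -3.2
= 5.28 + 0.84 + -3.2
= 2.92
Since 2.92 >= 0, the point is on the positive side.

1


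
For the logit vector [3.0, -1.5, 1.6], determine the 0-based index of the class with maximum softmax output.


Softmax is a monotonic transformation, so it preserves the argmax.
We need to find the index of the maximum logit.
Index 0: 3.0
Index 1: -1.5
Index 2: 1.6
Maximum logit = 3.0 at index 0

0


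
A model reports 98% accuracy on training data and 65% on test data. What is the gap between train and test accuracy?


Gap = train_accuracy - test_accuracy
= 98 - 65
= 33%
This large gap strongly indicates overfitting.

33


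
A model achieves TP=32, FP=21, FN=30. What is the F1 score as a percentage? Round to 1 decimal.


Precision = TP / (TP + FP) = 32 / 53 = 0.6038
Recall = TP / (TP + FN) = 32 / 62 = 0.5161
F1 = 2 * P * R / (P + R)
= 2 * 0.6038 * 0.5161 / (0.6038 + 0.5161)
= 0.6233 / 1.1199
= 0.5565
As percentage: 55.7%

55.7


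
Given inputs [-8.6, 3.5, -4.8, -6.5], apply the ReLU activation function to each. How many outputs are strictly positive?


ReLU(x) = max(0, x) for each element:
ReLU(-8.6) = 0
ReLU(3.5) = 3.5
ReLU(-4.8) = 0
ReLU(-6.5) = 0
Active neurons (>0): 1

1
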